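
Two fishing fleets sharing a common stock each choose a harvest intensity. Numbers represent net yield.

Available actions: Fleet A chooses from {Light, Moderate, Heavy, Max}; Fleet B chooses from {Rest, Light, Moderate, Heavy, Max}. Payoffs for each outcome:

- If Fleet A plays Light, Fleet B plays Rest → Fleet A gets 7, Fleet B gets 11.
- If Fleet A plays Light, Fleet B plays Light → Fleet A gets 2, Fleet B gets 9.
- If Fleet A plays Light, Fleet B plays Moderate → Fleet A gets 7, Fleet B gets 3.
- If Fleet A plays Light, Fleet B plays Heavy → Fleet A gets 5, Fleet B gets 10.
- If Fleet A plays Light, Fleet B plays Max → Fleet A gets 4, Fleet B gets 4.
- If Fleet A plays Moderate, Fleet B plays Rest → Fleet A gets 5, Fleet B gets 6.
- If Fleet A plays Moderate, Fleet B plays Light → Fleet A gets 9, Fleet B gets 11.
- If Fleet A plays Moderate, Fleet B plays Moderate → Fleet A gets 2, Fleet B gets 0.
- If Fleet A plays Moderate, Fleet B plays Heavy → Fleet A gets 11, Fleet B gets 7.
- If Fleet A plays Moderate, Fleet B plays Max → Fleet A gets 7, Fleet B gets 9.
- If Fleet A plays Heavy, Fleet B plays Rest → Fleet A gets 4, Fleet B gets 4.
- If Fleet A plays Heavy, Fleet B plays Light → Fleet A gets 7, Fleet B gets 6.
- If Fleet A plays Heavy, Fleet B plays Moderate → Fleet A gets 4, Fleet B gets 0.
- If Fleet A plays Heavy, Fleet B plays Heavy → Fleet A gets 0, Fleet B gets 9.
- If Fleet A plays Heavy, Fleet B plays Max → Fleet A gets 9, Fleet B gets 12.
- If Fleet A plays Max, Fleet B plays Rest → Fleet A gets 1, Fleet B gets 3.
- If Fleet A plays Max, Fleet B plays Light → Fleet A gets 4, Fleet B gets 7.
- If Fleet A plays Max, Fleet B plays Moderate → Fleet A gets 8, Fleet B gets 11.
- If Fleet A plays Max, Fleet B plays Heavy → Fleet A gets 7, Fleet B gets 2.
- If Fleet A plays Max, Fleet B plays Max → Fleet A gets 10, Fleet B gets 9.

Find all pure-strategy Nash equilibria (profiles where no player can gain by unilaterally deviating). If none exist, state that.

(Light, Rest): Fleet A gets 7, best alternative 5; Fleet B gets 11, best alternative 10. No profitable deviation — NE.
(Light, Light): Fleet A can switch to Moderate (2 → 9). Not NE.
(Light, Moderate): Fleet A can switch to Max (7 → 8). Not NE.
(Light, Heavy): Fleet A can switch to Moderate (5 → 11). Not NE.
(Light, Max): Fleet A can switch to Moderate (4 → 7). Not NE.
(Moderate, Rest): Fleet A can switch to Light (5 → 7). Not NE.
(Moderate, Light): Fleet A gets 9, best alternative 7; Fleet B gets 11, best alternative 9. No profitable deviation — NE.
(Moderate, Moderate): Fleet A can switch to Light (2 → 7). Not NE.
(Max, Moderate): Fleet A gets 8, best alternative 7; Fleet B gets 11, best alternative 9. No profitable deviation — NE.
(The remaining 11 profiles each have a profitable deviation by the same check.)

The pure Nash equilibria are (Light, Rest); (Moderate, Light); (Max, Moderate).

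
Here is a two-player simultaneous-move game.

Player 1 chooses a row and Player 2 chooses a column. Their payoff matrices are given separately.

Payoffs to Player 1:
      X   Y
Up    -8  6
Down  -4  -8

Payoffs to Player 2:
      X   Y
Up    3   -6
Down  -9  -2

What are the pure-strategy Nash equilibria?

This game has no pure Nash equilibrium.

For each player, find the best response to each opponent profile; mutual best responses are the pure NE.
Player 1 against X: payoffs -8, -4 → best response Down.
Player 1 against Y: payoffs 6, -8 → best response Up.
Player 2 against Up: payoffs 3, -6 → best response X.
Player 2 against Down: payoffs -9, -2 → best response Y.
No profile is a mutual best response for all players.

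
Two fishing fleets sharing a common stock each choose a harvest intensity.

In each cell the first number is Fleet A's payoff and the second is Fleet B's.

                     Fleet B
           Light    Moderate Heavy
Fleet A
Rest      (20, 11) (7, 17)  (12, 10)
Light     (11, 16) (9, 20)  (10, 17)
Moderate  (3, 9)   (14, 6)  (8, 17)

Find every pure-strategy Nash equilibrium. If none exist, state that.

(Rest, Light): Fleet B can switch to Moderate (11 → 17). Not NE.
(Rest, Moderate): Fleet A can switch to Light (7 → 9). Not NE.
(Rest, Heavy): Fleet B can switch to Light (10 → 11). Not NE.
(Light, Light): Fleet A can switch to Rest (11 → 20). Not NE.
(Light, Moderate): Fleet A can switch to Moderate (9 → 14). Not NE.
(Light, Heavy): Fleet A can switch to Rest (10 → 12). Not NE.
(Moderate, Light): Fleet A can switch to Rest (3 → 20). Not NE.
(Moderate, Moderate): Fleet B can switch to Light (6 → 9). Not NE.
(Moderate, Heavy): Fleet A can switch to Rest (8 → 12). Not NE.

This game has no pure Nash equilibrium.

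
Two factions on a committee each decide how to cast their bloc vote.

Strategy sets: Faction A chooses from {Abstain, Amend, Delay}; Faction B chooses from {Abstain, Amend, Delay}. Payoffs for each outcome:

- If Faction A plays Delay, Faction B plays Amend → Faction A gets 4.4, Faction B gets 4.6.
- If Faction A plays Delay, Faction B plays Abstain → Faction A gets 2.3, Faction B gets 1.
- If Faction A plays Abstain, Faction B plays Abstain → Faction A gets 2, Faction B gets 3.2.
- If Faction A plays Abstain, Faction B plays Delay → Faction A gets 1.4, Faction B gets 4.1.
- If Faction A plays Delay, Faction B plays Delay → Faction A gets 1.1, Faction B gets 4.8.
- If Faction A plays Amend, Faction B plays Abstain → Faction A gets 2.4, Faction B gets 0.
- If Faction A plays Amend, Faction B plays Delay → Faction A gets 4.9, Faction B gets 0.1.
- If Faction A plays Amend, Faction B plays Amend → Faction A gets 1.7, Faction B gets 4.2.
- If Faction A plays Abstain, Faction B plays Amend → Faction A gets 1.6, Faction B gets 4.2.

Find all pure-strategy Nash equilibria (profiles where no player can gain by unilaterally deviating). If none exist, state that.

No pure-strategy Nash equilibrium.

Mark each player's best response to every combination of opponents' strategies; a profile where every player is best-responding is a pure Nash equilibrium.
Faction A against Abstain: payoffs 2, 2.4, 2.3 → best response Amend.
Faction A against Amend: payoffs 1.6, 1.7, 4.4 → best response Delay.
Faction A against Delay: payoffs 1.4, 4.9, 1.1 → best response Amend.
Faction B against Abstain: payoffs 3.2, 4.2, 4.1 → best response Amend.
Faction B against Amend: payoffs 0, 4.2, 0.1 → best response Amend.
Faction B against Delay: payoffs 1, 4.6, 4.8 → best response Delay.
No profile is a mutual best response for all players.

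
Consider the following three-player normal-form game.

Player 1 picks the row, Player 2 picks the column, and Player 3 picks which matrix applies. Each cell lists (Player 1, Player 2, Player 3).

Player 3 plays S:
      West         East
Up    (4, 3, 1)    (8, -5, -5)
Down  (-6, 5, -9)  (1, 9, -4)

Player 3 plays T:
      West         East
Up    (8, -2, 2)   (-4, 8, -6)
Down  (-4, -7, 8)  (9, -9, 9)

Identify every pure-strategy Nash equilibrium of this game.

There is no pure-strategy Nash equilibrium.

Player 1 against (West, S): payoffs 4, -6 → best response Up.
Player 1 against (West, T): payoffs 8, -4 → best response Up.
Player 1 against (East, S): payoffs 8, 1 → best response Up.
Player 1 against (East, T): payoffs -4, 9 → best response Down.
Player 2 against (Up, S): payoffs 3, -5 → best response West.
Player 2 against (Up, T): payoffs -2, 8 → best response East.
Player 2 against (Down, S): payoffs 5, 9 → best response East.
Player 2 against (Down, T): payoffs -7, -9 → best response West.
Player 3 against (Up, West): payoffs 1, 2 → best response T.
Player 3 against (Up, East): payoffs -5, -6 → best response S.
Player 3 against (Down, West): payoffs -9, 8 → best response T.
Player 3 against (Down, East): payoffs -4, 9 → best response T.
No profile is a mutual best response for all players.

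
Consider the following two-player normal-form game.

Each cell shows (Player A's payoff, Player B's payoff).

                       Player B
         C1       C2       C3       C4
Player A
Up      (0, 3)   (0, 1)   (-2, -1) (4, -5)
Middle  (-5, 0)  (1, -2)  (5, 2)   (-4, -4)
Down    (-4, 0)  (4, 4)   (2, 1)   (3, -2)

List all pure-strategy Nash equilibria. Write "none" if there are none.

(Up, C1), (Middle, C3), (Down, C2)

Player A against C1: payoffs 0, -5, -4 → best response Up.
Player A against C2: payoffs 0, 1, 4 → best response Down.
Player A against C3: payoffs -2, 5, 2 → best response Middle.
Player A against C4: payoffs 4, -4, 3 → best response Up.
Player B against Up: payoffs 3, 1, -1, -5 → best response C1.
Player B against Middle: payoffs 0, -2, 2, -4 → best response C3.
Player B against Down: payoffs 0, 4, 1, -2 → best response C2.
Mutual best responses: (Up, C1); (Middle, C3); (Down, C2).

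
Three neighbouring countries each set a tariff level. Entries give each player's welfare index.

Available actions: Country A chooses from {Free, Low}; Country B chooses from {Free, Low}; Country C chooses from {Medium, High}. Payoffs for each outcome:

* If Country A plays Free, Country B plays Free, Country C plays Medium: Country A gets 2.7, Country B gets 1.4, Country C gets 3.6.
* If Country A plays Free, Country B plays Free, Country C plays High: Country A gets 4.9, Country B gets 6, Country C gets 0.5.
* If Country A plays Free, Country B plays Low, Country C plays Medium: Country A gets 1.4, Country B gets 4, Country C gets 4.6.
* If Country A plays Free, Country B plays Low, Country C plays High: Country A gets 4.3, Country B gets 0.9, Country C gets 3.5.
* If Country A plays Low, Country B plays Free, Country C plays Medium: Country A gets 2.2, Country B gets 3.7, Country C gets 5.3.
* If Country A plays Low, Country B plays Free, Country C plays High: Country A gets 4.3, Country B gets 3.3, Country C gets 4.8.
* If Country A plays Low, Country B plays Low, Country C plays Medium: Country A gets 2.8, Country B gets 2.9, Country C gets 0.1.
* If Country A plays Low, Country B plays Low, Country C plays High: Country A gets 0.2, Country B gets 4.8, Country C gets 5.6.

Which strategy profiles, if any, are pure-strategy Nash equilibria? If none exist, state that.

none

Country A against (Free, Medium): payoffs 2.7, 2.2 → best response Free.
Country A against (Free, High): payoffs 4.9, 4.3 → best response Free.
Country A against (Low, Medium): payoffs 1.4, 2.8 → best response Low.
Country A against (Low, High): payoffs 4.3, 0.2 → best response Free.
Country B against (Free, Medium): payoffs 1.4, 4 → best response Low.
Country B against (Free, High): payoffs 6, 0.9 → best response Free.
Country B against (Low, Medium): payoffs 3.7, 2.9 → best response Free.
Country B against (Low, High): payoffs 3.3, 4.8 → best response Low.
Country C against (Free, Free): payoffs 3.6, 0.5 → best response Medium.
Country C against (Free, Low): payoffs 4.6, 3.5 → best response Medium.
Country C against (Low, Free): payoffs 5.3, 4.8 → best response Medium.
Country C against (Low, Low): payoffs 0.1, 5.6 → best response High.
No profile is a mutual best response for all players.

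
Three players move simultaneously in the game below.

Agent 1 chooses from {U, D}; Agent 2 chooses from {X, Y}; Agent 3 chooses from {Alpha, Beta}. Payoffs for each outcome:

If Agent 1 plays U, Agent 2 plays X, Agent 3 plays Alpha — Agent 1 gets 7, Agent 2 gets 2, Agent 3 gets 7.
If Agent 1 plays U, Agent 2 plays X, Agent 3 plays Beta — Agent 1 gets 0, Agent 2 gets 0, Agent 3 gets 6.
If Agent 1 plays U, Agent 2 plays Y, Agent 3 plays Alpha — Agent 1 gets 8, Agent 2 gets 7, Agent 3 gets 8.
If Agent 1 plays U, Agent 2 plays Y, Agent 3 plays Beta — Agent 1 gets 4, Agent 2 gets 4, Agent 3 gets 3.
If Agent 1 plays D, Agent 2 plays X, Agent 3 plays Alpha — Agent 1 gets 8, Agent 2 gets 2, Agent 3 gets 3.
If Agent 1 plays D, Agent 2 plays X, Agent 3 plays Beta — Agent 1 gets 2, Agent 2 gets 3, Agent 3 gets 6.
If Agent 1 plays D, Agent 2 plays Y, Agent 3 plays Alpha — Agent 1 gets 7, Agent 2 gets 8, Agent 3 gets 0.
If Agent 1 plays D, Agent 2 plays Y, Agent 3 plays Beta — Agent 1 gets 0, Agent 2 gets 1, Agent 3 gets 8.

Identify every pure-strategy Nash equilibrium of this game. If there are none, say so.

Pure-strategy Nash equilibria: (U, Y, Alpha) and (D, X, Beta)

(U, X, Alpha): Agent 1 can switch to D (7 → 8). Not NE.
(U, X, Beta): Agent 1 can switch to D (0 → 2). Not NE.
(U, Y, Alpha): Agent 1 gets 8, best alternative 7; Agent 2 gets 7, best alternative 2; Agent 3 gets 8, best alternative 3. No profitable deviation — NE.
(U, Y, Beta): Agent 3 can switch to Alpha (3 → 8). Not NE.
(D, X, Alpha): Agent 2 can switch to Y (2 → 8). Not NE.
(D, X, Beta): Agent 1 gets 2, best alternative 0; Agent 2 gets 3, best alternative 1; Agent 3 gets 6, best alternative 3. No profitable deviation — NE.
(D, Y, Alpha): Agent 1 can switch to U (7 → 8). Not NE.
(D, Y, Beta): Agent 1 can switch to U (0 → 4). Not NE.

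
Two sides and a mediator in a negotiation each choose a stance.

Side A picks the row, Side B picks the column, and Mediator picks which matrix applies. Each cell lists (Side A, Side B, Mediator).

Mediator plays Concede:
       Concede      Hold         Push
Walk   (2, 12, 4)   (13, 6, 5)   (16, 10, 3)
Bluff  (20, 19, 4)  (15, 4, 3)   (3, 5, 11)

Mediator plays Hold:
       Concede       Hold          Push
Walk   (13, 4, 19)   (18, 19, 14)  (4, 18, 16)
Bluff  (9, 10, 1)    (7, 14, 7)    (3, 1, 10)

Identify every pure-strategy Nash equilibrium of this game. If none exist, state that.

Mark each player's best response to every combination of opponents' strategies; a profile where every player is best-responding is a pure Nash equilibrium.
Side A against (Concede, Concede): payoffs 2, 20 → best response Bluff.
Side A against (Concede, Hold): payoffs 13, 9 → best response Walk.
Side A against (Hold, Concede): payoffs 13, 15 → best response Bluff.
Side A against (Hold, Hold): payoffs 18, 7 → best response Walk.
Side A against (Push, Concede): payoffs 16, 3 → best response Walk.
Side A against (Push, Hold): payoffs 4, 3 → best response Walk.
Side B against (Walk, Concede): payoffs 12, 6, 10 → best response Concede.
Side B against (Walk, Hold): payoffs 4, 19, 18 → best response Hold.
Side B against (Bluff, Concede): payoffs 19, 4, 5 → best response Concede.
Side B against (Bluff, Hold): payoffs 10, 14, 1 → best response Hold.
Mediator against (Walk, Concede): payoffs 4, 19 → best response Hold.
Mediator against (Walk, Hold): payoffs 5, 14 → best response Hold.
Mediator against (Walk, Push): payoffs 3, 16 → best response Hold.
Mediator against (Bluff, Concede): payoffs 4, 1 → best response Concede.
Mediator against (Bluff, Hold): payoffs 3, 7 → best response Hold.
Mediator against (Bluff, Push): payoffs 11, 10 → best response Concede.
Mutual best responses: (Walk, Hold, Hold); (Bluff, Concede, Concede).

Pure-strategy Nash equilibria: (Walk, Hold, Hold); (Bluff, Concede, Concede)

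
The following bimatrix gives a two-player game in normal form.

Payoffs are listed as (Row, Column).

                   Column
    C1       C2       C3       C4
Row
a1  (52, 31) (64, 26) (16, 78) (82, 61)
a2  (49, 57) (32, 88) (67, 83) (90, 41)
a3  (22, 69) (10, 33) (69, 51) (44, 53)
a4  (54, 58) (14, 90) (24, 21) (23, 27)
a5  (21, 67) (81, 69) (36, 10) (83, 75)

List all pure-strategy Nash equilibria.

No pure-strategy Nash equilibrium.

Row against C1: payoffs 52, 49, 22, 54, 21 → best response a4.
Row against C2: payoffs 64, 32, 10, 14, 81 → best response a5.
Row against C3: payoffs 16, 67, 69, 24, 36 → best response a3.
Row against C4: payoffs 82, 90, 44, 23, 83 → best response a2.
Column against a1: payoffs 31, 26, 78, 61 → best response C3.
Column against a2: payoffs 57, 88, 83, 41 → best response C2.
Column against a3: payoffs 69, 33, 51, 53 → best response C1.
Column against a4: payoffs 58, 90, 21, 27 → best response C2.
Column against a5: payoffs 67, 69, 10, 75 → best response C4.
No profile is a mutual best response for all players.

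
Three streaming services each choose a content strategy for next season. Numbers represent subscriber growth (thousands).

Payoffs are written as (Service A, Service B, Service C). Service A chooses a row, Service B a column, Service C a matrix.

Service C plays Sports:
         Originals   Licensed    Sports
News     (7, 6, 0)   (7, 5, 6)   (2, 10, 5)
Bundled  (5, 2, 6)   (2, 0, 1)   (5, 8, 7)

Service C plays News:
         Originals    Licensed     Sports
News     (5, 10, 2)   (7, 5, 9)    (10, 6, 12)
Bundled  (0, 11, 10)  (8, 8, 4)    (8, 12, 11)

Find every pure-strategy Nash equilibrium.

(News, Originals, News)

(News, Originals, Sports): Service B can switch to Sports (6 → 10). Not NE.
(News, Originals, News): Service A gets 5, best alternative 0; Service B gets 10, best alternative 6; Service C gets 2, best alternative 0. No profitable deviation — NE.
(News, Licensed, Sports): Service B can switch to Originals (5 → 6). Not NE.
(News, Licensed, News): Service A can switch to Bundled (7 → 8). Not NE.
(News, Sports, Sports): Service A can switch to Bundled (2 → 5). Not NE.
(News, Sports, News): Service B can switch to Originals (6 → 10). Not NE.
(Bundled, Originals, Sports): Service A can switch to News (5 → 7). Not NE.
(Bundled, Originals, News): Service A can switch to News (0 → 5). Not NE.
(Bundled, Licensed, Sports): Service A can switch to News (2 → 7). Not NE.
(Bundled, Licensed, News): Service B can switch to Originals (8 → 11). Not NE.
(Bundled, Sports, Sports): Service C can switch to News (7 → 11). Not NE.
(The remaining 1 profile has a profitable deviation by the same check.)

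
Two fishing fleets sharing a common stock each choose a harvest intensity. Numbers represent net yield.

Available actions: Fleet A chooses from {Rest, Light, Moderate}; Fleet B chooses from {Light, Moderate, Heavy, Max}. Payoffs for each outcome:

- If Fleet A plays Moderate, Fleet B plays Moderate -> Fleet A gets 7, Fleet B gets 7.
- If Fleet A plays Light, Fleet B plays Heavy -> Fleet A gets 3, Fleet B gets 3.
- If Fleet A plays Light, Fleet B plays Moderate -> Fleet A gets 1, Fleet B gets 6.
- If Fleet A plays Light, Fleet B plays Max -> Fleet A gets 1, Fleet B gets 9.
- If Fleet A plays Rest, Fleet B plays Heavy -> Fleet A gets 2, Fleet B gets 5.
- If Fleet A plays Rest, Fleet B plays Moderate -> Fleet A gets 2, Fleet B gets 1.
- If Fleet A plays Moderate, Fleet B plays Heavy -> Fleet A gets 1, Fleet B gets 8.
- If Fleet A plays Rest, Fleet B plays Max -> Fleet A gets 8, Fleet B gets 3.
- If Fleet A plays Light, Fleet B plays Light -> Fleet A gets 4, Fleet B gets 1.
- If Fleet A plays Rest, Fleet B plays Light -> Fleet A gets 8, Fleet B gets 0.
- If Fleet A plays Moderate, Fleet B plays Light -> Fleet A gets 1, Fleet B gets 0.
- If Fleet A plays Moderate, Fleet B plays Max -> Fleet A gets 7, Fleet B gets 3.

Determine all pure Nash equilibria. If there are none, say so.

(Rest, Light): Fleet B can switch to Moderate (0 → 1). Not NE.
(Rest, Moderate): Fleet A can switch to Moderate (2 → 7). Not NE.
(Rest, Heavy): Fleet A can switch to Light (2 → 3). Not NE.
(Rest, Max): Fleet B can switch to Heavy (3 → 5). Not NE.
(Light, Light): Fleet A can switch to Rest (4 → 8). Not NE.
(Light, Moderate): Fleet A can switch to Rest (1 → 2). Not NE.
(The remaining 6 profiles each have a profitable deviation by the same check.)

none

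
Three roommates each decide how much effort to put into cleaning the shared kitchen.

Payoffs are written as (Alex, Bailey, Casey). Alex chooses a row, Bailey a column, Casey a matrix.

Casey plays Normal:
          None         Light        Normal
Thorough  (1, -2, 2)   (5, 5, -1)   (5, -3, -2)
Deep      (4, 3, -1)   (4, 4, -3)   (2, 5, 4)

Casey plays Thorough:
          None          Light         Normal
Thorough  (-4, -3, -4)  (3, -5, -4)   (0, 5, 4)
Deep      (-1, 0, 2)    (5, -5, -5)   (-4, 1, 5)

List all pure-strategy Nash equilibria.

(Thorough, Light, Normal) and (Thorough, Normal, Thorough)

Alex against (None, Normal): payoffs 1, 4 → best response Deep.
Alex against (None, Thorough): payoffs -4, -1 → best response Deep.
Alex against (Light, Normal): payoffs 5, 4 → best response Thorough.
Alex against (Light, Thorough): payoffs 3, 5 → best response Deep.
Alex against (Normal, Normal): payoffs 5, 2 → best response Thorough.
Alex against (Normal, Thorough): payoffs 0, -4 → best response Thorough.
Bailey against (Thorough, Normal): payoffs -2, 5, -3 → best response Light.
Bailey against (Thorough, Thorough): payoffs -3, -5, 5 → best response Normal.
Bailey against (Deep, Normal): payoffs 3, 4, 5 → best response Normal.
Bailey against (Deep, Thorough): payoffs 0, -5, 1 → best response Normal.
Casey against (Thorough, None): payoffs 2, -4 → best response Normal.
Casey against (Thorough, Light): payoffs -1, -4 → best response Normal.
Casey against (Thorough, Normal): payoffs -2, 4 → best response Thorough.
Casey against (Deep, None): payoffs -1, 2 → best response Thorough.
Casey against (Deep, Light): payoffs -3, -5 → best response Normal.
Casey against (Deep, Normal): payoffs 4, 5 → best response Thorough.
Mutual best responses: (Thorough, Light, Normal); (Thorough, Normal, Thorough).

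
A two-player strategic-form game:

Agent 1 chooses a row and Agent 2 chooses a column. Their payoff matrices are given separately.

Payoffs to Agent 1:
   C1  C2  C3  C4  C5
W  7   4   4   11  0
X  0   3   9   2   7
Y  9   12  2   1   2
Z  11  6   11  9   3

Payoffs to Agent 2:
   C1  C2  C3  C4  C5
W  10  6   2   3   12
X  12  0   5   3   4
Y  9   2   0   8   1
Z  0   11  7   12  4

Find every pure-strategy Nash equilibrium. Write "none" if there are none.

none

For each strategy profile, look for a profitable unilateral deviation.
(W, C1): Agent 1 can switch to Y (7 → 9). Not NE.
(W, C2): Agent 1 can switch to Y (4 → 12). Not NE.
(W, C3): Agent 1 can switch to X (4 → 9). Not NE.
(W, C4): Agent 2 can switch to C1 (3 → 10). Not NE.
(W, C5): Agent 1 can switch to X (0 → 7). Not NE.
(X, C1): Agent 1 can switch to W (0 → 7). Not NE.
(X, C2): Agent 1 can switch to W (3 → 4). Not NE.
(X, C3): Agent 1 can switch to Z (9 → 11). Not NE.
(X, C4): Agent 1 can switch to W (2 → 11). Not NE.
(X, C5): Agent 2 can switch to C1 (4 → 12). Not NE.
(Y, C1): Agent 1 can switch to Z (9 → 11). Not NE.
(Y, C2): Agent 2 can switch to C1 (2 → 9). Not NE.
(The remaining 8 profiles each have a profitable deviation by the same check.)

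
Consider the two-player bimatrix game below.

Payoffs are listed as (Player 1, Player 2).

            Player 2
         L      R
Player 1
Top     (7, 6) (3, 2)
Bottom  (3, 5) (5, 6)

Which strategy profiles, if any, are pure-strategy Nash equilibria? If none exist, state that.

For each player, find the best response to each opponent profile; mutual best responses are the pure NE.
Player 1 against L: payoffs 7, 3 → best response Top.
Player 1 against R: payoffs 3, 5 → best response Bottom.
Player 2 against Top: payoffs 6, 2 → best response L.
Player 2 against Bottom: payoffs 5, 6 → best response R.
Mutual best responses: (Top, L); (Bottom, R).

The pure Nash equilibria are (Top, L), (Bottom, R).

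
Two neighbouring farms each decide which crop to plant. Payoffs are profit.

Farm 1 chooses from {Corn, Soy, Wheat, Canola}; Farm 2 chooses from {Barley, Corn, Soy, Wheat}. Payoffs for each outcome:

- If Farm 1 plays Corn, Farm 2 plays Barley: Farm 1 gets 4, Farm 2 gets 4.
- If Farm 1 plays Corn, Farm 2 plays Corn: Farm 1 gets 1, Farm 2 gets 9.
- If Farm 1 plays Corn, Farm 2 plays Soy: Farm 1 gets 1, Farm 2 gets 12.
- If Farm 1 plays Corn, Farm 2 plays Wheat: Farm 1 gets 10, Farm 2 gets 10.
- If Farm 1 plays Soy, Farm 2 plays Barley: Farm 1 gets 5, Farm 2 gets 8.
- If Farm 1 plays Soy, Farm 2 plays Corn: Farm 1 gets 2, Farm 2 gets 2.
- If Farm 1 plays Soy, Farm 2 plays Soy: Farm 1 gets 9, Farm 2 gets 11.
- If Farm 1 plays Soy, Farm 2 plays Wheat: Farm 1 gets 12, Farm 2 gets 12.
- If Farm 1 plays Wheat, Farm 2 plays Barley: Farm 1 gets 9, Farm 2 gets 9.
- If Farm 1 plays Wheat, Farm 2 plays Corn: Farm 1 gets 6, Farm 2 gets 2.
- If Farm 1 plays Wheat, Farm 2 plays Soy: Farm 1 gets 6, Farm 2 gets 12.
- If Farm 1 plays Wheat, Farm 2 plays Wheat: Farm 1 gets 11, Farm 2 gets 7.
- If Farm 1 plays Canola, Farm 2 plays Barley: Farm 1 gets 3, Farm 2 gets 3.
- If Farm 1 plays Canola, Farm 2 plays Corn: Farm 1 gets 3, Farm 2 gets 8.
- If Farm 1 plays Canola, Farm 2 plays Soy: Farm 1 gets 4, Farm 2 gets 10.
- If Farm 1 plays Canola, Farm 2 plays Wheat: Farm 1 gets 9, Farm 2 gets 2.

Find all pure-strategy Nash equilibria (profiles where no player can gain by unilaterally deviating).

Mark each player's best response to every combination of opponents' strategies; a profile where every player is best-responding is a pure Nash equilibrium.
Farm 1 against Barley: payoffs 4, 5, 9, 3 → best response Wheat.
Farm 1 against Corn: payoffs 1, 2, 6, 3 → best response Wheat.
Farm 1 against Soy: payoffs 1, 9, 6, 4 → best response Soy.
Farm 1 against Wheat: payoffs 10, 12, 11, 9 → best response Soy.
Farm 2 against Corn: payoffs 4, 9, 12, 10 → best response Soy.
Farm 2 against Soy: payoffs 8, 2, 11, 12 → best response Wheat.
Farm 2 against Wheat: payoffs 9, 2, 12, 7 → best response Soy.
Farm 2 against Canola: payoffs 3, 8, 10, 2 → best response Soy.
Mutual best responses: (Soy, Wheat).

Pure NE: (Soy, Wheat)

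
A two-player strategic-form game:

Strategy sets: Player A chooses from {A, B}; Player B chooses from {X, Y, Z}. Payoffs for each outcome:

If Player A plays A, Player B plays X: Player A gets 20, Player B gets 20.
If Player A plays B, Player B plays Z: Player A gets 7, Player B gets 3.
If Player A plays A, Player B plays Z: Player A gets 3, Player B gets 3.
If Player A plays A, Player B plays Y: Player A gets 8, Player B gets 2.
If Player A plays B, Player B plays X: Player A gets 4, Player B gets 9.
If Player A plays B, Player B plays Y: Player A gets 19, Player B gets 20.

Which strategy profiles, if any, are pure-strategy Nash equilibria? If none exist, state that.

Pure-strategy Nash equilibria: (A, X), (B, Y)

(A, X): Player A gets 20, best alternative 4; Player B gets 20, best alternative 3. No profitable deviation — NE.
(A, Y): Player A can switch to B (8 → 19). Not NE.
(A, Z): Player A can switch to B (3 → 7). Not NE.
(B, X): Player A can switch to A (4 → 20). Not NE.
(B, Y): Player A gets 19, best alternative 8; Player B gets 20, best alternative 9. No profitable deviation — NE.
(B, Z): Player B can switch to X (3 → 9). Not NE.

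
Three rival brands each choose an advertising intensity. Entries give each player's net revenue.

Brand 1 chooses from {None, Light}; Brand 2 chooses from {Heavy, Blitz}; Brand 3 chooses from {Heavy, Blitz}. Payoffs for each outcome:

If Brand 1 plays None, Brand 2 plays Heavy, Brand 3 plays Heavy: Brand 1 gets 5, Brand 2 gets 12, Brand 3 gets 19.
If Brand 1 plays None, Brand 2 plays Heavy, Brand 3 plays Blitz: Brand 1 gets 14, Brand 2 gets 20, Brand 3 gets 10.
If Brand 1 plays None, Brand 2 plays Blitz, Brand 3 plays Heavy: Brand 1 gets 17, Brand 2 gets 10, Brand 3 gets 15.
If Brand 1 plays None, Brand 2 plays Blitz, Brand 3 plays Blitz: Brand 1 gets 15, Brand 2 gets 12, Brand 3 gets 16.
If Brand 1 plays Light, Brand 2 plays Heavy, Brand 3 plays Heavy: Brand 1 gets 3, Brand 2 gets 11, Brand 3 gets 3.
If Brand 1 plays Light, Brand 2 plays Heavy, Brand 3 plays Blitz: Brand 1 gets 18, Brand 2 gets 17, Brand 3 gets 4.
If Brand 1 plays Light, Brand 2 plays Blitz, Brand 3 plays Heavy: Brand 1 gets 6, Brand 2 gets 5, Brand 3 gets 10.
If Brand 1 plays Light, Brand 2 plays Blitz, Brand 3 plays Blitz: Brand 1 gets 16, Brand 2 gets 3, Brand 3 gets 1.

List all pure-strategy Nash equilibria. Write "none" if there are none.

(None, Heavy, Heavy): Brand 1 gets 5, best alternative 3; Brand 2 gets 12, best alternative 10; Brand 3 gets 19, best alternative 10. No profitable deviation — NE.
(None, Heavy, Blitz): Brand 1 can switch to Light (14 → 18). Not NE.
(None, Blitz, Heavy): Brand 2 can switch to Heavy (10 → 12). Not NE.
(None, Blitz, Blitz): Brand 1 can switch to Light (15 → 16). Not NE.
(Light, Heavy, Heavy): Brand 1 can switch to None (3 → 5). Not NE.
(Light, Heavy, Blitz): Brand 1 gets 18, best alternative 14; Brand 2 gets 17, best alternative 3; Brand 3 gets 4, best alternative 3. No profitable deviation — NE.
(Light, Blitz, Heavy): Brand 1 can switch to None (6 → 17). Not NE.
(Light, Blitz, Blitz): Brand 2 can switch to Heavy (3 → 17). Not NE.

(None, Heavy, Heavy); (Light, Heavy, Blitz)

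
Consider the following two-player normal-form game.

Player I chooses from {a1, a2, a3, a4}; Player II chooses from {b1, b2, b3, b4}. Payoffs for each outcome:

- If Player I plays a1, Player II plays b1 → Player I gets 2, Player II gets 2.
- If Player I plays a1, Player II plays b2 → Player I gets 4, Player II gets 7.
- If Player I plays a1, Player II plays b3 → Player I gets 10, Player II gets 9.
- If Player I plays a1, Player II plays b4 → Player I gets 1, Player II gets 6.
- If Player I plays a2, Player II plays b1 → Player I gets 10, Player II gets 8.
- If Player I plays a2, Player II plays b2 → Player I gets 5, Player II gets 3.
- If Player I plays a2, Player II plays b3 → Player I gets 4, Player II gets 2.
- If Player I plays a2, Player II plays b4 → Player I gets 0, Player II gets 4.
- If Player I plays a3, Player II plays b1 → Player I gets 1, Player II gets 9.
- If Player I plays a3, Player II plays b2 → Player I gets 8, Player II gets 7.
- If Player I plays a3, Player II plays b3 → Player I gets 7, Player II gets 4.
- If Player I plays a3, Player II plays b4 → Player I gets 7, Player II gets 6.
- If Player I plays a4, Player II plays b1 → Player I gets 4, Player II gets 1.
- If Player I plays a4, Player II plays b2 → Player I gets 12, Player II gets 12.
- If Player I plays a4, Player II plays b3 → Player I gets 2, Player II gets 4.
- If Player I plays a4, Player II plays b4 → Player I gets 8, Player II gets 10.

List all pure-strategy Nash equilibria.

Pure-strategy Nash equilibria: (a1, b3); (a2, b1); (a4, b2)

For each player, find the best response to each opponent profile; mutual best responses are the pure NE.
Player I against b1: payoffs 2, 10, 1, 4 → best response a2.
Player I against b2: payoffs 4, 5, 8, 12 → best response a4.
Player I against b3: payoffs 10, 4, 7, 2 → best response a1.
Player I against b4: payoffs 1, 0, 7, 8 → best response a4.
Player II against a1: payoffs 2, 7, 9, 6 → best response b3.
Player II against a2: payoffs 8, 3, 2, 4 → best response b1.
Player II against a3: payoffs 9, 7, 4, 6 → best response b1.
Player II against a4: payoffs 1, 12, 4, 10 → best response b2.
Mutual best responses: (a1, b3); (a2, b1); (a4, b2).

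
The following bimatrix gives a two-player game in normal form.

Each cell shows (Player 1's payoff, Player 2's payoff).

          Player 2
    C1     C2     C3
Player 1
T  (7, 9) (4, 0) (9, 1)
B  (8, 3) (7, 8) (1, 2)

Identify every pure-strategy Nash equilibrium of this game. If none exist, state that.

The unique pure-strategy Nash equilibrium is (B, C2).

(T, C1): Player 1 can switch to B (7 → 8). Not NE.
(T, C2): Player 1 can switch to B (4 → 7). Not NE.
(T, C3): Player 2 can switch to C1 (1 → 9). Not NE.
(B, C1): Player 2 can switch to C2 (3 → 8). Not NE.
(B, C2): Player 1 gets 7, best alternative 4; Player 2 gets 8, best alternative 3. No profitable deviation — NE.
(B, C3): Player 1 can switch to T (1 → 9). Not NE.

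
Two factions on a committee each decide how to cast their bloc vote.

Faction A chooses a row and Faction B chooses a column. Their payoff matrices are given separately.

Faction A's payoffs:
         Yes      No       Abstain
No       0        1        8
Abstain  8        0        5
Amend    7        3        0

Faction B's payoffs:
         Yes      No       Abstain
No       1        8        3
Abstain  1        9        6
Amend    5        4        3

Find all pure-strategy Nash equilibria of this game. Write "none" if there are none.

(No, Yes): Faction A can switch to Abstain (0 → 8). Not NE.
(No, No): Faction A can switch to Amend (1 → 3). Not NE.
(No, Abstain): Faction B can switch to No (3 → 8). Not NE.
(Abstain, Yes): Faction B can switch to No (1 → 9). Not NE.
(Abstain, No): Faction A can switch to No (0 → 1). Not NE.
(Abstain, Abstain): Faction A can switch to No (5 → 8). Not NE.
(The remaining 3 profiles each have a profitable deviation by the same check.)

This game has no pure Nash equilibrium.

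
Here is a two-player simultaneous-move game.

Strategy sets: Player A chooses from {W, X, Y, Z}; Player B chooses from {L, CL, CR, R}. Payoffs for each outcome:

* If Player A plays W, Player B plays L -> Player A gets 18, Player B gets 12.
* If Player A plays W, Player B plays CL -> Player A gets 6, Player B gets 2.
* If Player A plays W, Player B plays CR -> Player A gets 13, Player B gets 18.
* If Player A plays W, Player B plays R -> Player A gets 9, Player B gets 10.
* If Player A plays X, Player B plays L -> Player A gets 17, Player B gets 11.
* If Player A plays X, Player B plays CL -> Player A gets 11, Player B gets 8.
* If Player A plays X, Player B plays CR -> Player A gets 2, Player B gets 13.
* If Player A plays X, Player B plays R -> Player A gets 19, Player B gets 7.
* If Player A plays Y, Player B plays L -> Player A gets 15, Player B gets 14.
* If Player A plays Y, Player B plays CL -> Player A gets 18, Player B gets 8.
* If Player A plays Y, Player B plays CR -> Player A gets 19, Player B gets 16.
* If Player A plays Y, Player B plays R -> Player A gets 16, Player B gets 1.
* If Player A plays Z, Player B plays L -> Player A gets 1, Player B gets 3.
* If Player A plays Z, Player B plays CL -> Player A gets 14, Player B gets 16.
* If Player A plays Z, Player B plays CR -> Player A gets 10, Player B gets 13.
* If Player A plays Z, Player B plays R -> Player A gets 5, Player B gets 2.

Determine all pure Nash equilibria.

For each player, find the best response to each opponent profile; mutual best responses are the pure NE.
Player A against L: payoffs 18, 17, 15, 1 → best response W.
Player A against CL: payoffs 6, 11, 18, 14 → best response Y.
Player A against CR: payoffs 13, 2, 19, 10 → best response Y.
Player A against R: payoffs 9, 19, 16, 5 → best response X.
Player B against W: payoffs 12, 2, 18, 10 → best response CR.
Player B against X: payoffs 11, 8, 13, 7 → best response CR.
Player B against Y: payoffs 14, 8, 16, 1 → best response CR.
Player B against Z: payoffs 3, 16, 13, 2 → best response CL.
Mutual best responses: (Y, CR).

(Y, CR)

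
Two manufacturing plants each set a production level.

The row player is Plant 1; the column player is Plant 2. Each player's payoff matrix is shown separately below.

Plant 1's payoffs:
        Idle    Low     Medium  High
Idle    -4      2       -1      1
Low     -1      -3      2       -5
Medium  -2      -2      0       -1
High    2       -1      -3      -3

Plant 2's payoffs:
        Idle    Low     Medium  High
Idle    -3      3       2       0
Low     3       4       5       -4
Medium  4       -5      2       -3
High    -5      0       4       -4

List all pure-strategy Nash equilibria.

(Idle, Idle): Plant 1 can switch to Low (-4 → -1). Not NE.
(Idle, Low): Plant 1 gets 2, best alternative -1; Plant 2 gets 3, best alternative 2. No profitable deviation — NE.
(Idle, Medium): Plant 1 can switch to Low (-1 → 2). Not NE.
(Idle, High): Plant 2 can switch to Low (0 → 3). Not NE.
(Low, Idle): Plant 1 can switch to High (-1 → 2). Not NE.
(Low, Low): Plant 1 can switch to Idle (-3 → 2). Not NE.
(Low, Medium): Plant 1 gets 2, best alternative 0; Plant 2 gets 5, best alternative 4. No profitable deviation — NE.
(Low, High): Plant 1 can switch to Idle (-5 → 1). Not NE.
(Medium, Idle): Plant 1 can switch to Low (-2 → -1). Not NE.
(Medium, Low): Plant 1 can switch to Idle (-2 → 2). Not NE.
(Medium, Medium): Plant 1 can switch to Low (0 → 2). Not NE.
(Medium, High): Plant 1 can switch to Idle (-1 → 1). Not NE.
(High, Idle): Plant 2 can switch to Low (-5 → 0). Not NE.
(High, Low): Plant 1 can switch to Idle (-1 → 2). Not NE.
(The remaining 2 profiles each have a profitable deviation by the same check.)

Pure-strategy Nash equilibria: (Idle, Low) and (Low, Medium)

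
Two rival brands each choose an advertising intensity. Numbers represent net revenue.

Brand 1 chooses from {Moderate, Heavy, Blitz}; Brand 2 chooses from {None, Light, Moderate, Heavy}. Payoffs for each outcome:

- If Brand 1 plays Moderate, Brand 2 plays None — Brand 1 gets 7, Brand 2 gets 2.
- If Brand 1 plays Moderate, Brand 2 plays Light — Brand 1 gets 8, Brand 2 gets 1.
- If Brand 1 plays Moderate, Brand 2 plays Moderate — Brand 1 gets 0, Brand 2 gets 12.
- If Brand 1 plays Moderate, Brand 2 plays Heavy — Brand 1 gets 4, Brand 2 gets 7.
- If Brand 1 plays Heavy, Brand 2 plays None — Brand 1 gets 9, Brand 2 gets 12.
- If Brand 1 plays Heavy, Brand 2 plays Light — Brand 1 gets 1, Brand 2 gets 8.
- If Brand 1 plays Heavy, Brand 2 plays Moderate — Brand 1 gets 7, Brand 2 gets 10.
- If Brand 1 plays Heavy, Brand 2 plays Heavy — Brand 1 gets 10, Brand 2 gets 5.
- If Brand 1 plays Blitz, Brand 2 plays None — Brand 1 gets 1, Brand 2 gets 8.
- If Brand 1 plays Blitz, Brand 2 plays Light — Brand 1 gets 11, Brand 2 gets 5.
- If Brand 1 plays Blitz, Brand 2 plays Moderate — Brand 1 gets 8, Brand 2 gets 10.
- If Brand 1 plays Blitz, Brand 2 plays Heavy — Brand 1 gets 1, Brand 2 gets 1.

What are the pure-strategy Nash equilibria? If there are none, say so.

(Heavy, None); (Blitz, Moderate)

Mark each player's best response to every combination of opponents' strategies; a profile where every player is best-responding is a pure Nash equilibrium.
Brand 1 against None: payoffs 7, 9, 1 → best response Heavy.
Brand 1 against Light: payoffs 8, 1, 11 → best response Blitz.
Brand 1 against Moderate: payoffs 0, 7, 8 → best response Blitz.
Brand 1 against Heavy: payoffs 4, 10, 1 → best response Heavy.
Brand 2 against Moderate: payoffs 2, 1, 12, 7 → best response Moderate.
Brand 2 against Heavy: payoffs 12, 8, 10, 5 → best response None.
Brand 2 against Blitz: payoffs 8, 5, 10, 1 → best response Moderate.
Mutual best responses: (Heavy, None); (Blitz, Moderate).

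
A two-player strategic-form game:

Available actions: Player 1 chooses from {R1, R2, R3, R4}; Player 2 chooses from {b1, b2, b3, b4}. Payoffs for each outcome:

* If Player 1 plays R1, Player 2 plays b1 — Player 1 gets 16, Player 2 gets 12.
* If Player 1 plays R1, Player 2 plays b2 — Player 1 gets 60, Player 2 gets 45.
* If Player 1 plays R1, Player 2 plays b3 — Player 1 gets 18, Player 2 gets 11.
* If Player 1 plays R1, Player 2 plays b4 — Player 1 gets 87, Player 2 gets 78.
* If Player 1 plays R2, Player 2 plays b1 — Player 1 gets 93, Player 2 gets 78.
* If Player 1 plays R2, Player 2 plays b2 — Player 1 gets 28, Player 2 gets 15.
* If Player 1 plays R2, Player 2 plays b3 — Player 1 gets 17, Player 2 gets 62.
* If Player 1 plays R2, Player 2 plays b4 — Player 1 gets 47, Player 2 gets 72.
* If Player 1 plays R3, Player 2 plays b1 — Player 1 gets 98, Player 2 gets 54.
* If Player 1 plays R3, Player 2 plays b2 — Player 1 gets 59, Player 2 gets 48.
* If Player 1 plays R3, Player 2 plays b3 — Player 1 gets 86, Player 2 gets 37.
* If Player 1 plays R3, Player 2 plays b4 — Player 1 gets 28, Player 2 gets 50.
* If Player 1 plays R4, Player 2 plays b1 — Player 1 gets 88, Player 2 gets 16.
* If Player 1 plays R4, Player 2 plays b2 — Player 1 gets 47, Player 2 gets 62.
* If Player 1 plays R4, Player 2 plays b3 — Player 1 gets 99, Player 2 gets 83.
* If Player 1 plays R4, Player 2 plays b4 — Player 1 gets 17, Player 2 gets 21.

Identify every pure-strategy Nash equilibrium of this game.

Player 1 against b1: payoffs 16, 93, 98, 88 → best response R3.
Player 1 against b2: payoffs 60, 28, 59, 47 → best response R1.
Player 1 against b3: payoffs 18, 17, 86, 99 → best response R4.
Player 1 against b4: payoffs 87, 47, 28, 17 → best response R1.
Player 2 against R1: payoffs 12, 45, 11, 78 → best response b4.
Player 2 against R2: payoffs 78, 15, 62, 72 → best response b1.
Player 2 against R3: payoffs 54, 48, 37, 50 → best response b1.
Player 2 against R4: payoffs 16, 62, 83, 21 → best response b3.
Mutual best responses: (R1, b4); (R3, b1); (R4, b3).

The pure Nash equilibria are (R1, b4) and (R3, b1) and (R4, b3).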